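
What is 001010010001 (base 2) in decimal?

Sum of powers of 2 for each 1-bit:
2^0 + 2^4 + 2^7 + 2^9
= 1 + 16 + 128 + 512
= 657



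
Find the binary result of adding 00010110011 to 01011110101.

Add column by column from the right: bit + bit + carry-in; write the sum mod 2, carry 1 when the sum is 2 or 3.
carry:  00111101110
        00010110011
+       01011110101
-------------------
       001110101000
(the carry out of the leftmost column, 0, becomes the leading bit)
Decimal check:
  00010110011 = 128 + 32 + 16 + 2 + 1 = 179
  01011110101 = 512 + 128 + 64 + 32 + 16 + 4 + 1 = 757
  179 + 757 = 936, and 001110101000 = 512 + 256 + 128 + 32 + 8 = 936 ✓



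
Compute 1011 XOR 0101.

XOR: 1 when bits differ
  1011
^ 0101
------
  1110
Decimal: 11 ^ 5 = 14



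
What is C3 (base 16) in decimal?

Expand by place value (powers of 16):
Digit values: C = 12
C3 = 12 × 16^1 + 3 × 16^0
= 12 × 16 + 3 × 1
= 192 + 3
= 195



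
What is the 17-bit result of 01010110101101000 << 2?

Original: 01010110101101000 (decimal 44392)
Shift left by 2 positions
Append 2 zeros on the right and drop the 2 high bits that overflow the 17-bit width
Result: 01011010110100000 (decimal 46496)
Equivalent: 44392 << 2 = 44392 × 2^2 = 177568, truncated to 17 bits = 46496



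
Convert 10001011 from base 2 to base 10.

Sum of powers of 2 for each 1-bit:
2^0 + 2^1 + 2^3 + 2^7
= 1 + 2 + 8 + 128
= 139



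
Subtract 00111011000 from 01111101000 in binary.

Method 1 - Direct subtraction (column by column from the right: bit − bit − borrow-in; if negative, add 2 and borrow 1 from the next column):
borrow: 00000100000
        01111101000
-       00111011000
-------------------
        01000010000

Method 2 - Add two's complement:
Two's complement of 00111011000: invert → 11000100111, add 1 → 11000101000
  01111101000
+ 11000101000
-------------
 101000010000  (end carry out of the top bit = 1)
Discarding the end carry: 01000010000
Decimal check:
  01111101000 = 512 + 256 + 128 + 64 + 32 + 8 = 1000
  00111011000 = 256 + 128 + 64 + 16 + 8 = 472
  1000 - 472 = 528, and 01000010000 = 512 + 16 = 528 ✓



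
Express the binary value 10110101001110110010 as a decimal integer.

Sum of powers of 2 for each 1-bit:
2^1 + 2^4 + 2^5 + 2^7 + 2^8 + 2^9 + 2^12 + 2^14 + 2^16 + 2^17 + 2^19
= 2 + 16 + 32 + 128 + 256 + 512 + 4096 + 16384 + 65536 + 131072 + 524288
= 742322



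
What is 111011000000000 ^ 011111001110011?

XOR: 1 when bits differ
  111011000000000
^ 011111001110011
-----------------
  100100001110011
Decimal: 30208 ^ 15987 = 18547



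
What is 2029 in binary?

Using repeated division by 2:
2029 ÷ 2 = 1014 remainder 1
1014 ÷ 2 = 507 remainder 0
507 ÷ 2 = 253 remainder 1
253 ÷ 2 = 126 remainder 1
126 ÷ 2 = 63 remainder 0
63 ÷ 2 = 31 remainder 1
31 ÷ 2 = 15 remainder 1
15 ÷ 2 = 7 remainder 1
7 ÷ 2 = 3 remainder 1
3 ÷ 2 = 1 remainder 1
1 ÷ 2 = 0 remainder 1
Reading remainders bottom to top: 11111101101



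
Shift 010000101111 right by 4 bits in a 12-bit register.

Original: 010000101111 (decimal 1071)
Shift right by 4 positions
Drop the 4 low bits; fill with zeros on the left
Result: 000001000010 (decimal 66)
Equivalent: 1071 >> 4 = 1071 ÷ 2^4 = 66



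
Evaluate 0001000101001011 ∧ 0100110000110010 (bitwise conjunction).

AND: 1 only when both bits are 1
  0001000101001011
& 0100110000110010
------------------
  0000000000000010
Decimal: 4427 & 19506 = 2



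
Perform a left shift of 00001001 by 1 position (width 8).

Original: 00001001 (decimal 9)
Shift left by 1 position
Append 1 zero on the right
Result: 00010010 (decimal 18)
Equivalent: 9 << 1 = 9 × 2^1 = 18



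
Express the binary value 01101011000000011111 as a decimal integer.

Sum of powers of 2 for each 1-bit:
2^0 + 2^1 + 2^2 + 2^3 + 2^4 + 2^12 + 2^13 + 2^15 + 2^17 + 2^18
= 1 + 2 + 4 + 8 + 16 + 4096 + 8192 + 32768 + 131072 + 262144
= 438303



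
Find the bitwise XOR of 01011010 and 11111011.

XOR: 1 when bits differ
  01011010
^ 11111011
----------
  10100001
Decimal: 90 ^ 251 = 161



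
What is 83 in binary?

Using repeated division by 2:
83 ÷ 2 = 41 remainder 1
41 ÷ 2 = 20 remainder 1
20 ÷ 2 = 10 remainder 0
10 ÷ 2 = 5 remainder 0
5 ÷ 2 = 2 remainder 1
2 ÷ 2 = 1 remainder 0
1 ÷ 2 = 0 remainder 1
Reading remainders bottom to top: 1010011



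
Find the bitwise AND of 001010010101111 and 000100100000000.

AND: 1 only when both bits are 1
  001010010101111
& 000100100000000
-----------------
  000000000000000
Decimal: 5295 & 2304 = 0



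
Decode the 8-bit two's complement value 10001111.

Binary: 10001111
Sign bit: 1 (negative)
Invert: 01110000
Add 1:  01110001
Magnitude: 01110001 = 64 + 32 + 16 + 1 = 113
Value: -113



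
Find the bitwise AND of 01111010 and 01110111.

AND: 1 only when both bits are 1
  01111010
& 01110111
----------
  01110010
Decimal: 122 & 119 = 114



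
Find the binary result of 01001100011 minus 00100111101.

Method 1 - Direct subtraction (column by column from the right: bit − bit − borrow-in; if negative, add 2 and borrow 1 from the next column):
borrow: 01001111000
        01001100011
-       00100111101
-------------------
        00100100110

Method 2 - Add two's complement:
Two's complement of 00100111101: invert → 11011000010, add 1 → 11011000011
  01001100011
+ 11011000011
-------------
 100100100110  (end carry out of the top bit = 1)
Discarding the end carry: 00100100110
Decimal check:
  01001100011 = 512 + 64 + 32 + 2 + 1 = 611
  00100111101 = 256 + 32 + 16 + 8 + 4 + 1 = 317
  611 - 317 = 294, and 00100100110 = 256 + 32 + 4 + 2 = 294 ✓



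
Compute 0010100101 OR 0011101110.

OR: 1 when either bit is 1
  0010100101
| 0011101110
------------
  0011101111
Decimal: 165 | 238 = 239



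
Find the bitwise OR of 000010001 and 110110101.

OR: 1 when either bit is 1
  000010001
| 110110101
-----------
  110110101
Decimal: 17 | 437 = 437



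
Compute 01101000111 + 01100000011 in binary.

Add column by column from the right: bit + bit + carry-in; write the sum mod 2, carry 1 when the sum is 2 or 3.
carry:  11000001110
        01101000111
+       01100000011
-------------------
       011001001010
(the carry out of the leftmost column, 0, becomes the leading bit)
Decimal check:
  01101000111 = 512 + 256 + 64 + 4 + 2 + 1 = 839
  01100000011 = 512 + 256 + 2 + 1 = 771
  839 + 771 = 1610, and 011001001010 = 1024 + 512 + 64 + 8 + 2 = 1610 ✓



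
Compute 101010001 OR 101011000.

OR: 1 when either bit is 1
  101010001
| 101011000
-----------
  101011001
Decimal: 337 | 344 = 345



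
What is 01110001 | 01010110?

OR: 1 when either bit is 1
  01110001
| 01010110
----------
  01110111
Decimal: 113 | 86 = 119



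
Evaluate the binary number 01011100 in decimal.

Sum of powers of 2 for each 1-bit:
2^2 + 2^3 + 2^4 + 2^6
= 4 + 8 + 16 + 64
= 92



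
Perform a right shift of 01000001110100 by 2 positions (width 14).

Original: 01000001110100 (decimal 4212)
Shift right by 2 positions
Drop the 2 low bits; fill with zeros on the left
Result: 00010000011101 (decimal 1053)
Equivalent: 4212 >> 2 = 4212 ÷ 2^2 = 1053



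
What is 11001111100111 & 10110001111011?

AND: 1 only when both bits are 1
  11001111100111
& 10110001111011
----------------
  10000001100011
Decimal: 13287 & 11387 = 8291



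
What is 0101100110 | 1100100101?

OR: 1 when either bit is 1
  0101100110
| 1100100101
------------
  1101100111
Decimal: 358 | 805 = 871



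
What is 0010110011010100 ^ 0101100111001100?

XOR: 1 when bits differ
  0010110011010100
^ 0101100111001100
------------------
  0111010100011000
Decimal: 11476 ^ 22988 = 29976



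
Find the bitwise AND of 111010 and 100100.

AND: 1 only when both bits are 1
  111010
& 100100
--------
  100000
Decimal: 58 & 36 = 32



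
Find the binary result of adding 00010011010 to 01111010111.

Add column by column from the right: bit + bit + carry-in; write the sum mod 2, carry 1 when the sum is 2 or 3.
carry:  11100111100
        00010011010
+       01111010111
-------------------
       010001110001
(the carry out of the leftmost column, 0, becomes the leading bit)
Decimal check:
  00010011010 = 128 + 16 + 8 + 2 = 154
  01111010111 = 512 + 256 + 128 + 64 + 16 + 4 + 2 + 1 = 983
  154 + 983 = 1137, and 010001110001 = 1024 + 64 + 32 + 16 + 1 = 1137 ✓



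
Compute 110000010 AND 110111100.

AND: 1 only when both bits are 1
  110000010
& 110111100
-----------
  110000000
Decimal: 386 & 444 = 384



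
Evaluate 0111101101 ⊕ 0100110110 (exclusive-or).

XOR: 1 when bits differ
  0111101101
^ 0100110110
------------
  0011011011
Decimal: 493 ^ 310 = 219



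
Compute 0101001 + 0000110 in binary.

Add column by column from the right: bit + bit + carry-in; write the sum mod 2, carry 1 when the sum is 2 or 3.
carry:  0000000
        0101001
+       0000110
---------------
       00101111
(the carry out of the leftmost column, 0, becomes the leading bit)
Decimal check:
  0101001 = 32 + 8 + 1 = 41
  0000110 = 4 + 2 = 6
  41 + 6 = 47, and 00101111 = 32 + 8 + 4 + 2 + 1 = 47 ✓



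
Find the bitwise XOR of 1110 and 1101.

XOR: 1 when bits differ
  1110
^ 1101
------
  0011
Decimal: 14 ^ 13 = 3



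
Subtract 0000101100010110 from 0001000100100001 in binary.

Method 1 - Direct subtraction (column by column from the right: bit − bit − borrow-in; if negative, add 2 and borrow 1 from the next column):
borrow: 0001110000111100
        0001000100100001
-       0000101100010110
------------------------
        0000011000001011

Method 2 - Add two's complement:
Two's complement of 0000101100010110: invert → 1111010011101001, add 1 → 1111010011101010
  0001000100100001
+ 1111010011101010
------------------
 10000011000001011  (end carry out of the top bit = 1)
Discarding the end carry: 0000011000001011
Decimal check:
  0001000100100001 = 4096 + 256 + 32 + 1 = 4385
  0000101100010110 = 2048 + 512 + 256 + 16 + 4 + 2 = 2838
  4385 - 2838 = 1547, and 0000011000001011 = 1024 + 512 + 8 + 2 + 1 = 1547 ✓



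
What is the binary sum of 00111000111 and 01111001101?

Add column by column from the right: bit + bit + carry-in; write the sum mod 2, carry 1 when the sum is 2 or 3.
carry:  11110011110
        00111000111
+       01111001101
-------------------
       010110010100
(the carry out of the leftmost column, 0, becomes the leading bit)
Decimal check:
  00111000111 = 256 + 128 + 64 + 4 + 2 + 1 = 455
  01111001101 = 512 + 256 + 128 + 64 + 8 + 4 + 1 = 973
  455 + 973 = 1428, and 010110010100 = 1024 + 256 + 128 + 16 + 4 = 1428 ✓



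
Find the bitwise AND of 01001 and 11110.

AND: 1 only when both bits are 1
  01001
& 11110
-------
  01000
Decimal: 9 & 30 = 8



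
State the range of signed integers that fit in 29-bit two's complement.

For 29-bit two's complement:
Minimum: -2^28 = -268435456
Maximum: 2^28 - 1 = 268435455



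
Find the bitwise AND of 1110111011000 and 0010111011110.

AND: 1 only when both bits are 1
  1110111011000
& 0010111011110
---------------
  0010111011000
Decimal: 7640 & 1502 = 1496



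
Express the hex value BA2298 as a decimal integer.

Expand by place value (powers of 16):
Digit values: B = 11, A = 10
BA2298 = 11 × 16^5 + 10 × 16^4 + 2 × 16^3 + 2 × 16^2 + 9 × 16^1 + 8 × 16^0
= 11 × 1048576 + 10 × 65536 + 2 × 4096 + 2 × 256 + 9 × 16 + 8 × 1
= 11534336 + 655360 + 8192 + 512 + 144 + 8
= 12198552



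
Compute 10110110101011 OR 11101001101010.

OR: 1 when either bit is 1
  10110110101011
| 11101001101010
----------------
  11111111101011
Decimal: 11691 | 14954 = 16363



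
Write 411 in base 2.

Using repeated division by 2:
411 ÷ 2 = 205 remainder 1
205 ÷ 2 = 102 remainder 1
102 ÷ 2 = 51 remainder 0
51 ÷ 2 = 25 remainder 1
25 ÷ 2 = 12 remainder 1
12 ÷ 2 = 6 remainder 0
6 ÷ 2 = 3 remainder 0
3 ÷ 2 = 1 remainder 1
1 ÷ 2 = 0 remainder 1
Reading remainders bottom to top: 110011011



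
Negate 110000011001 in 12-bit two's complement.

Original (sign bit 1, negative): 110000011001
Step 1 - Invert all bits: 001111100110
Step 2 - Add 1: 001111100111
Verification: 110000011001 + 001111100111 = 1000000000000; discarding the end carry (carry out of the top bit) leaves the 12-bit value 000000000000, as required for x + (-x)



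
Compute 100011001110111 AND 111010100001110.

AND: 1 only when both bits are 1
  100011001110111
& 111010100001110
-----------------
  100010000000110
Decimal: 18039 & 29966 = 17414



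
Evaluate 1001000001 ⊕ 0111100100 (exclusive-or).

XOR: 1 when bits differ
  1001000001
^ 0111100100
------------
  1110100101
Decimal: 577 ^ 484 = 933



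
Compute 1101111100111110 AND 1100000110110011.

AND: 1 only when both bits are 1
  1101111100111110
& 1100000110110011
------------------
  1100000100110010
Decimal: 57150 & 49587 = 49458



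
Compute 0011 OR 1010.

OR: 1 when either bit is 1
  0011
| 1010
------
  1011
Decimal: 3 | 10 = 11



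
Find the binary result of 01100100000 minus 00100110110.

Method 1 - Direct subtraction (column by column from the right: bit − bit − borrow-in; if negative, add 2 and borrow 1 from the next column):
borrow: 01111111100
        01100100000
-       00100110110
-------------------
        00111101010

Method 2 - Add two's complement:
Two's complement of 00100110110: invert → 11011001001, add 1 → 11011001010
  01100100000
+ 11011001010
-------------
 100111101010  (end carry out of the top bit = 1)
Discarding the end carry: 00111101010
Decimal check:
  01100100000 = 512 + 256 + 32 = 800
  00100110110 = 256 + 32 + 16 + 4 + 2 = 310
  800 - 310 = 490, and 00111101010 = 256 + 128 + 64 + 32 + 8 + 2 = 490 ✓



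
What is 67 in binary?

Using repeated division by 2:
67 ÷ 2 = 33 remainder 1
33 ÷ 2 = 16 remainder 1
16 ÷ 2 = 8 remainder 0
8 ÷ 2 = 4 remainder 0
4 ÷ 2 = 2 remainder 0
2 ÷ 2 = 1 remainder 0
1 ÷ 2 = 0 remainder 1
Reading remainders bottom to top: 1000011



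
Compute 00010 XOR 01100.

XOR: 1 when bits differ
  00010
^ 01100
-------
  01110
Decimal: 2 ^ 12 = 14



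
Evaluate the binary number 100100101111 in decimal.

Sum of powers of 2 for each 1-bit:
2^0 + 2^1 + 2^2 + 2^3 + 2^5 + 2^8 + 2^11
= 1 + 2 + 4 + 8 + 32 + 256 + 2048
= 2351



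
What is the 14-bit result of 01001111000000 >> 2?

Original: 01001111000000 (decimal 5056)
Shift right by 2 positions
Drop the 2 low bits; fill with zeros on the left
Result: 00010011110000 (decimal 1264)
Equivalent: 5056 >> 2 = 5056 ÷ 2^2 = 1264



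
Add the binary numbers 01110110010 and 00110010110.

Add column by column from the right: bit + bit + carry-in; write the sum mod 2, carry 1 when the sum is 2 or 3.
carry:  11101101100
        01110110010
+       00110010110
-------------------
       010101001000
(the carry out of the leftmost column, 0, becomes the leading bit)
Decimal check:
  01110110010 = 512 + 256 + 128 + 32 + 16 + 2 = 946
  00110010110 = 256 + 128 + 16 + 4 + 2 = 406
  946 + 406 = 1352, and 010101001000 = 1024 + 256 + 64 + 8 = 1352 ✓



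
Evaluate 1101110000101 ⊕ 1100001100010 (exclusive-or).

XOR: 1 when bits differ
  1101110000101
^ 1100001100010
---------------
  0001111100111
Decimal: 7045 ^ 6242 = 999



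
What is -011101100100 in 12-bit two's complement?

Original: 011101100100
Step 1 - Invert all bits: 100010011011
Step 2 - Add 1: 100010011100
Verification: 011101100100 + 100010011100 = 1000000000000; discarding the end carry (carry out of the top bit) leaves the 12-bit value 000000000000, as required for x + (-x)



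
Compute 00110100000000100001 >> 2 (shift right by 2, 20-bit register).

Original: 00110100000000100001 (decimal 213025)
Shift right by 2 positions
Drop the 2 low bits; fill with zeros on the left
Result: 00001101000000001000 (decimal 53256)
Equivalent: 213025 >> 2 = 213025 ÷ 2^2 = 53256



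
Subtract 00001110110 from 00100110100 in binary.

Method 1 - Direct subtraction (column by column from the right: bit − bit − borrow-in; if negative, add 2 and borrow 1 from the next column):
borrow: 00111111100
        00100110100
-       00001110110
-------------------
        00010111110

Method 2 - Add two's complement:
Two's complement of 00001110110: invert → 11110001001, add 1 → 11110001010
  00100110100
+ 11110001010
-------------
 100010111110  (end carry out of the top bit = 1)
Discarding the end carry: 00010111110
Decimal check:
  00100110100 = 256 + 32 + 16 + 4 = 308
  00001110110 = 64 + 32 + 16 + 4 + 2 = 118
  308 - 118 = 190, and 00010111110 = 128 + 32 + 16 + 8 + 4 + 2 = 190 ✓



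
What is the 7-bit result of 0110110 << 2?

Original: 0110110 (decimal 54)
Shift left by 2 positions
Append 2 zeros on the right and drop the 2 high bits that overflow the 7-bit width
Result: 1011000 (decimal 88)
Equivalent: 54 << 2 = 54 × 2^2 = 216, truncated to 7 bits = 88



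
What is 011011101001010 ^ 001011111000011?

XOR: 1 when bits differ
  011011101001010
^ 001011111000011
-----------------
  010000010001001
Decimal: 14154 ^ 6083 = 8329



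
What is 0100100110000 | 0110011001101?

OR: 1 when either bit is 1
  0100100110000
| 0110011001101
---------------
  0110111111101
Decimal: 2352 | 3277 = 3581



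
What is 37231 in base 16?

Using repeated division by 16 (digits 10–15 are A–F):
37231 ÷ 16 = 2326 remainder 15 (F)
2326 ÷ 16 = 145 remainder 6
145 ÷ 16 = 9 remainder 1
9 ÷ 16 = 0 remainder 9
Reading remainders bottom to top: 916F



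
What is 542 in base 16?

Using repeated division by 16 (digits 10–15 are A–F):
542 ÷ 16 = 33 remainder 14 (E)
33 ÷ 16 = 2 remainder 1
2 ÷ 16 = 0 remainder 2
Reading remainders bottom to top: 21E



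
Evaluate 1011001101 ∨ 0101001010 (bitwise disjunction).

OR: 1 when either bit is 1
  1011001101
| 0101001010
------------
  1111001111
Decimal: 717 | 330 = 975



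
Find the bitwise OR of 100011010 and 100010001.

OR: 1 when either bit is 1
  100011010
| 100010001
-----------
  100011011
Decimal: 282 | 273 = 283



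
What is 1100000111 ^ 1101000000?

XOR: 1 when bits differ
  1100000111
^ 1101000000
------------
  0001000111
Decimal: 775 ^ 832 = 71



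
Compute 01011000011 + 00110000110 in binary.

Add column by column from the right: bit + bit + carry-in; write the sum mod 2, carry 1 when the sum is 2 or 3.
carry:  11100001100
        01011000011
+       00110000110
-------------------
       010001001001
(the carry out of the leftmost column, 0, becomes the leading bit)
Decimal check:
  01011000011 = 512 + 128 + 64 + 2 + 1 = 707
  00110000110 = 256 + 128 + 4 + 2 = 390
  707 + 390 = 1097, and 010001001001 = 1024 + 64 + 8 + 1 = 1097 ✓



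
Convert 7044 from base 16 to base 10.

Expand by place value (powers of 16):
7044 = 7 × 16^3 + 0 × 16^2 + 4 × 16^1 + 4 × 16^0
= 7 × 4096 + 0 × 256 + 4 × 16 + 4 × 1
= 28672 + 0 + 64 + 4
= 28740



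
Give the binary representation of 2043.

Using repeated division by 2:
2043 ÷ 2 = 1021 remainder 1
1021 ÷ 2 = 510 remainder 1
510 ÷ 2 = 255 remainder 0
255 ÷ 2 = 127 remainder 1
127 ÷ 2 = 63 remainder 1
63 ÷ 2 = 31 remainder 1
31 ÷ 2 = 15 remainder 1
15 ÷ 2 = 7 remainder 1
7 ÷ 2 = 3 remainder 1
3 ÷ 2 = 1 remainder 1
1 ÷ 2 = 0 remainder 1
Reading remainders bottom to top: 11111111011



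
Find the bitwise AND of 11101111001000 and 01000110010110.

AND: 1 only when both bits are 1
  11101111001000
& 01000110010110
----------------
  01000110000000
Decimal: 15304 & 4502 = 4480



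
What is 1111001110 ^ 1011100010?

XOR: 1 when bits differ
  1111001110
^ 1011100010
------------
  0100101100
Decimal: 974 ^ 738 = 300



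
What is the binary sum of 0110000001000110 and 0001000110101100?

Add column by column from the right: bit + bit + carry-in; write the sum mod 2, carry 1 when the sum is 2 or 3.
carry:  0000000000011000
        0110000001000110
+       0001000110101100
------------------------
       00111000111110010
(the carry out of the leftmost column, 0, becomes the leading bit)
Decimal check:
  0110000001000110 = 16384 + 8192 + 64 + 4 + 2 = 24646
  0001000110101100 = 4096 + 256 + 128 + 32 + 8 + 4 = 4524
  24646 + 4524 = 29170, and 00111000111110010 = 16384 + 8192 + 4096 + 256 + 128 + 64 + 32 + 16 + 2 = 29170 ✓



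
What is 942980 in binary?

Using repeated division by 2:
942980 ÷ 2 = 471490 remainder 0
471490 ÷ 2 = 235745 remainder 0
235745 ÷ 2 = 117872 remainder 1
117872 ÷ 2 = 58936 remainder 0
58936 ÷ 2 = 29468 remainder 0
29468 ÷ 2 = 14734 remainder 0
14734 ÷ 2 = 7367 remainder 0
7367 ÷ 2 = 3683 remainder 1
3683 ÷ 2 = 1841 remainder 1
1841 ÷ 2 = 920 remainder 1
920 ÷ 2 = 460 remainder 0
460 ÷ 2 = 230 remainder 0
230 ÷ 2 = 115 remainder 0
115 ÷ 2 = 57 remainder 1
57 ÷ 2 = 28 remainder 1
28 ÷ 2 = 14 remainder 0
14 ÷ 2 = 7 remainder 0
7 ÷ 2 = 3 remainder 1
3 ÷ 2 = 1 remainder 1
1 ÷ 2 = 0 remainder 1
Reading remainders bottom to top: 11100110001110000100



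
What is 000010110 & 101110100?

AND: 1 only when both bits are 1
  000010110
& 101110100
-----------
  000010100
Decimal: 22 & 372 = 20



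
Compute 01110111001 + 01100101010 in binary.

Add column by column from the right: bit + bit + carry-in; write the sum mod 2, carry 1 when the sum is 2 or 3.
carry:  11001110000
        01110111001
+       01100101010
-------------------
       011011100011
(the carry out of the leftmost column, 0, becomes the leading bit)
Decimal check:
  01110111001 = 512 + 256 + 128 + 32 + 16 + 8 + 1 = 953
  01100101010 = 512 + 256 + 32 + 8 + 2 = 810
  953 + 810 = 1763, and 011011100011 = 1024 + 512 + 128 + 64 + 32 + 2 + 1 = 1763 ✓



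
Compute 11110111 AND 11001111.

AND: 1 only when both bits are 1
  11110111
& 11001111
----------
  11000111
Decimal: 247 & 207 = 199



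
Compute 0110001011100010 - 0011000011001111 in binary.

Method 1 - Direct subtraction (column by column from the right: bit − bit − borrow-in; if negative, add 2 and borrow 1 from the next column):
borrow: 0110000000111110
        0110001011100010
-       0011000011001111
------------------------
        0011001000010011

Method 2 - Add two's complement:
Two's complement of 0011000011001111: invert → 1100111100110000, add 1 → 1100111100110001
  0110001011100010
+ 1100111100110001
------------------
 10011001000010011  (end carry out of the top bit = 1)
Discarding the end carry: 0011001000010011
Decimal check:
  0110001011100010 = 16384 + 8192 + 512 + 128 + 64 + 32 + 2 = 25314
  0011000011001111 = 8192 + 4096 + 128 + 64 + 8 + 4 + 2 + 1 = 12495
  25314 - 12495 = 12819, and 0011001000010011 = 8192 + 4096 + 512 + 16 + 2 + 1 = 12819 ✓



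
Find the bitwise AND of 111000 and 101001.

AND: 1 only when both bits are 1
  111000
& 101001
--------
  101000
Decimal: 56 & 41 = 40



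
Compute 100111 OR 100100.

OR: 1 when either bit is 1
  100111
| 100100
--------
  100111
Decimal: 39 | 36 = 39



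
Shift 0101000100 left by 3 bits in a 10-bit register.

Original: 0101000100 (decimal 324)
Shift left by 3 positions
Append 3 zeros on the right and drop the 3 high bits that overflow the 10-bit width
Result: 1000100000 (decimal 544)
Equivalent: 324 << 3 = 324 × 2^3 = 2592, truncated to 10 bits = 544



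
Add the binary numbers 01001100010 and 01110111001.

Add column by column from the right: bit + bit + carry-in; write the sum mod 2, carry 1 when the sum is 2 or 3.
carry:  11111000000
        01001100010
+       01110111001
-------------------
       011000011011
(the carry out of the leftmost column, 0, becomes the leading bit)
Decimal check:
  01001100010 = 512 + 64 + 32 + 2 = 610
  01110111001 = 512 + 256 + 128 + 32 + 16 + 8 + 1 = 953
  610 + 953 = 1563, and 011000011011 = 1024 + 512 + 16 + 8 + 2 + 1 = 1563 ✓



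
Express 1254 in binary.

Using repeated division by 2:
1254 ÷ 2 = 627 remainder 0
627 ÷ 2 = 313 remainder 1
313 ÷ 2 = 156 remainder 1
156 ÷ 2 = 78 remainder 0
78 ÷ 2 = 39 remainder 0
39 ÷ 2 = 19 remainder 1
19 ÷ 2 = 9 remainder 1
9 ÷ 2 = 4 remainder 1
4 ÷ 2 = 2 remainder 0
2 ÷ 2 = 1 remainder 0
1 ÷ 2 = 0 remainder 1
Reading remainders bottom to top: 10011100110



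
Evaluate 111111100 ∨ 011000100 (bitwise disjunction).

OR: 1 when either bit is 1
  111111100
| 011000100
-----------
  111111100
Decimal: 508 | 196 = 508



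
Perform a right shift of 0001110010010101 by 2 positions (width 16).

Original: 0001110010010101 (decimal 7317)
Shift right by 2 positions
Drop the 2 low bits; fill with zeros on the left
Result: 0000011100100101 (decimal 1829)
Equivalent: 7317 >> 2 = 7317 ÷ 2^2 = 1829



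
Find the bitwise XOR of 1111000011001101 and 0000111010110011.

XOR: 1 when bits differ
  1111000011001101
^ 0000111010110011
------------------
  1111111001111110
Decimal: 61645 ^ 3763 = 65150



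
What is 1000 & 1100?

AND: 1 only when both bits are 1
  1000
& 1100
------
  1000
Decimal: 8 & 12 = 8



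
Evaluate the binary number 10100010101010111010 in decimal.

Sum of powers of 2 for each 1-bit:
2^1 + 2^3 + 2^4 + 2^5 + 2^7 + 2^9 + 2^11 + 2^13 + 2^17 + 2^19
= 2 + 8 + 16 + 32 + 128 + 512 + 2048 + 8192 + 131072 + 524288
= 666298



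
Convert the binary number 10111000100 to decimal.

Sum of powers of 2 for each 1-bit:
2^2 + 2^6 + 2^7 + 2^8 + 2^10
= 4 + 64 + 128 + 256 + 1024
= 1476



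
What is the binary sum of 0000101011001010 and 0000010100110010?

Add column by column from the right: bit + bit + carry-in; write the sum mod 2, carry 1 when the sum is 2 or 3.
carry:  0000000000000100
        0000101011001010
+       0000010100110010
------------------------
       00000111111111100
(the carry out of the leftmost column, 0, becomes the leading bit)
Decimal check:
  0000101011001010 = 2048 + 512 + 128 + 64 + 8 + 2 = 2762
  0000010100110010 = 1024 + 256 + 32 + 16 + 2 = 1330
  2762 + 1330 = 4092, and 00000111111111100 = 2048 + 1024 + 512 + 256 + 128 + 64 + 32 + 16 + 8 + 4 = 4092 ✓



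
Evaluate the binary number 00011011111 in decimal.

Sum of powers of 2 for each 1-bit:
2^0 + 2^1 + 2^2 + 2^3 + 2^4 + 2^6 + 2^7
= 1 + 2 + 4 + 8 + 16 + 64 + 128
= 223



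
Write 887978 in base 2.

Using repeated division by 2:
887978 ÷ 2 = 443989 remainder 0
443989 ÷ 2 = 221994 remainder 1
221994 ÷ 2 = 110997 remainder 0
110997 ÷ 2 = 55498 remainder 1
55498 ÷ 2 = 27749 remainder 0
27749 ÷ 2 = 13874 remainder 1
13874 ÷ 2 = 6937 remainder 0
6937 ÷ 2 = 3468 remainder 1
3468 ÷ 2 = 1734 remainder 0
1734 ÷ 2 = 867 remainder 0
867 ÷ 2 = 433 remainder 1
433 ÷ 2 = 216 remainder 1
216 ÷ 2 = 108 remainder 0
108 ÷ 2 = 54 remainder 0
54 ÷ 2 = 27 remainder 0
27 ÷ 2 = 13 remainder 1
13 ÷ 2 = 6 remainder 1
6 ÷ 2 = 3 remainder 0
3 ÷ 2 = 1 remainder 1
1 ÷ 2 = 0 remainder 1
Reading remainders bottom to top: 11011000110010101010



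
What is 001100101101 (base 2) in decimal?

Sum of powers of 2 for each 1-bit:
2^0 + 2^2 + 2^3 + 2^5 + 2^8 + 2^9
= 1 + 4 + 8 + 32 + 256 + 512
= 813



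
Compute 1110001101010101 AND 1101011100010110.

AND: 1 only when both bits are 1
  1110001101010101
& 1101011100010110
------------------
  1100001100010100
Decimal: 58197 & 55062 = 49940



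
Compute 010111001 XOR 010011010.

XOR: 1 when bits differ
  010111001
^ 010011010
-----------
  000100011
Decimal: 185 ^ 154 = 35



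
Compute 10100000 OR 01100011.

OR: 1 when either bit is 1
  10100000
| 01100011
----------
  11100011
Decimal: 160 | 99 = 227



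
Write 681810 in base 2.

Using repeated division by 2:
681810 ÷ 2 = 340905 remainder 0
340905 ÷ 2 = 170452 remainder 1
170452 ÷ 2 = 85226 remainder 0
85226 ÷ 2 = 42613 remainder 0
42613 ÷ 2 = 21306 remainder 1
21306 ÷ 2 = 10653 remainder 0
10653 ÷ 2 = 5326 remainder 1
5326 ÷ 2 = 2663 remainder 0
2663 ÷ 2 = 1331 remainder 1
1331 ÷ 2 = 665 remainder 1
665 ÷ 2 = 332 remainder 1
332 ÷ 2 = 166 remainder 0
166 ÷ 2 = 83 remainder 0
83 ÷ 2 = 41 remainder 1
41 ÷ 2 = 20 remainder 1
20 ÷ 2 = 10 remainder 0
10 ÷ 2 = 5 remainder 0
5 ÷ 2 = 2 remainder 1
2 ÷ 2 = 1 remainder 0
1 ÷ 2 = 0 remainder 1
Reading remainders bottom to top: 10100110011101010010



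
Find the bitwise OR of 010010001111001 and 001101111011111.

OR: 1 when either bit is 1
  010010001111001
| 001101111011111
-----------------
  011111111111111
Decimal: 9337 | 7135 = 16383



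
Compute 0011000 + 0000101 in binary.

Add column by column from the right: bit + bit + carry-in; write the sum mod 2, carry 1 when the sum is 2 or 3.
carry:  0000000
        0011000
+       0000101
---------------
       00011101
(the carry out of the leftmost column, 0, becomes the leading bit)
Decimal check:
  0011000 = 16 + 8 = 24
  0000101 = 4 + 1 = 5
  24 + 5 = 29, and 00011101 = 16 + 8 + 4 + 1 = 29 ✓



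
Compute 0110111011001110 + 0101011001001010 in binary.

Add column by column from the right: bit + bit + carry-in; write the sum mod 2, carry 1 when the sum is 2 or 3.
carry:  1111110110011100
        0110111011001110
+       0101011001001010
------------------------
       01100010100011000
(the carry out of the leftmost column, 0, becomes the leading bit)
Decimal check:
  0110111011001110 = 16384 + 8192 + 2048 + 1024 + 512 + 128 + 64 + 8 + 4 + 2 = 28366
  0101011001001010 = 16384 + 4096 + 1024 + 512 + 64 + 8 + 2 = 22090
  28366 + 22090 = 50456, and 01100010100011000 = 32768 + 16384 + 1024 + 256 + 16 + 8 = 50456 ✓



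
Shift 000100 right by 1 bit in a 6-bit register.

Original: 000100 (decimal 4)
Shift right by 1 position
Drop the 1 low bit; fill with zero on the left
Result: 000010 (decimal 2)
Equivalent: 4 >> 1 = 4 ÷ 2^1 = 2



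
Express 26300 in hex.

Using repeated division by 16 (digits 10–15 are A–F):
26300 ÷ 16 = 1643 remainder 12 (C)
1643 ÷ 16 = 102 remainder 11 (B)
102 ÷ 16 = 6 remainder 6
6 ÷ 16 = 0 remainder 6
Reading remainders bottom to top: 66BC



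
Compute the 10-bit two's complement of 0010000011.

Original: 0010000011
Step 1 - Invert all bits: 1101111100
Step 2 - Add 1: 1101111101
Verification: 0010000011 + 1101111101 = 10000000000; discarding the end carry (carry out of the top bit) leaves the 10-bit value 0000000000, as required for x + (-x)



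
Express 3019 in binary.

Using repeated division by 2:
3019 ÷ 2 = 1509 remainder 1
1509 ÷ 2 = 754 remainder 1
754 ÷ 2 = 377 remainder 0
377 ÷ 2 = 188 remainder 1
188 ÷ 2 = 94 remainder 0
94 ÷ 2 = 47 remainder 0
47 ÷ 2 = 23 remainder 1
23 ÷ 2 = 11 remainder 1
11 ÷ 2 = 5 remainder 1
5 ÷ 2 = 2 remainder 1
2 ÷ 2 = 1 remainder 0
1 ÷ 2 = 0 remainder 1
Reading remainders bottom to top: 101111001011



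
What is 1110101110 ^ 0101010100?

XOR: 1 when bits differ
  1110101110
^ 0101010100
------------
  1011111010
Decimal: 942 ^ 340 = 762



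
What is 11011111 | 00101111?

OR: 1 when either bit is 1
  11011111
| 00101111
----------
  11111111
Decimal: 223 | 47 = 255



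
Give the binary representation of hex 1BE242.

Convert each hex digit to 4 bits:
  1 = 0001
  B = 1011
  E = 1110
  2 = 0010
  4 = 0100
  2 = 0010
Concatenate: 000110111110001001000010



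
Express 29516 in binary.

Using repeated division by 2:
29516 ÷ 2 = 14758 remainder 0
14758 ÷ 2 = 7379 remainder 0
7379 ÷ 2 = 3689 remainder 1
3689 ÷ 2 = 1844 remainder 1
1844 ÷ 2 = 922 remainder 0
922 ÷ 2 = 461 remainder 0
461 ÷ 2 = 230 remainder 1
230 ÷ 2 = 115 remainder 0
115 ÷ 2 = 57 remainder 1
57 ÷ 2 = 28 remainder 1
28 ÷ 2 = 14 remainder 0
14 ÷ 2 = 7 remainder 0
7 ÷ 2 = 3 remainder 1
3 ÷ 2 = 1 remainder 1
1 ÷ 2 = 0 remainder 1
Reading remainders bottom to top: 111001101001100



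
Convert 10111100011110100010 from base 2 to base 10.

Sum of powers of 2 for each 1-bit:
2^1 + 2^5 + 2^7 + 2^8 + 2^9 + 2^10 + 2^14 + 2^15 + 2^16 + 2^17 + 2^19
= 2 + 32 + 128 + 256 + 512 + 1024 + 16384 + 32768 + 65536 + 131072 + 524288
= 772002



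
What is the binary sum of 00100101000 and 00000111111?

Add column by column from the right: bit + bit + carry-in; write the sum mod 2, carry 1 when the sum is 2 or 3.
carry:  00001110000
        00100101000
+       00000111111
-------------------
       000101100111
(the carry out of the leftmost column, 0, becomes the leading bit)
Decimal check:
  00100101000 = 256 + 32 + 8 = 296
  00000111111 = 32 + 16 + 8 + 4 + 2 + 1 = 63
  296 + 63 = 359, and 000101100111 = 256 + 64 + 32 + 4 + 2 + 1 = 359 ✓



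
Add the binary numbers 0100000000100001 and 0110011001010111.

Add column by column from the right: bit + bit + carry-in; write the sum mod 2, carry 1 when the sum is 2 or 3.
carry:  1000000000001110
        0100000000100001
+       0110011001010111
------------------------
       01010011001111000
(the carry out of the leftmost column, 0, becomes the leading bit)
Decimal check:
  0100000000100001 = 16384 + 32 + 1 = 16417
  0110011001010111 = 16384 + 8192 + 1024 + 512 + 64 + 16 + 4 + 2 + 1 = 26199
  16417 + 26199 = 42616, and 01010011001111000 = 32768 + 8192 + 1024 + 512 + 64 + 32 + 16 + 8 = 42616 ✓



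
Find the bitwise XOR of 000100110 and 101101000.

XOR: 1 when bits differ
  000100110
^ 101101000
-----------
  101001110
Decimal: 38 ^ 360 = 334



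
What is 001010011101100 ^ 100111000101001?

XOR: 1 when bits differ
  001010011101100
^ 100111000101001
-----------------
  101101011000101
Decimal: 5356 ^ 20009 = 23237



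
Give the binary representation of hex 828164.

Convert each hex digit to 4 bits:
  8 = 1000
  2 = 0010
  8 = 1000
  1 = 0001
  6 = 0110
  4 = 0100
Concatenate: 100000101000000101100100



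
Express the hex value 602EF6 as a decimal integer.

Expand by place value (powers of 16):
Digit values: E = 14, F = 15
602EF6 = 6 × 16^5 + 0 × 16^4 + 2 × 16^3 + 14 × 16^2 + 15 × 16^1 + 6 × 16^0
= 6 × 1048576 + 0 × 65536 + 2 × 4096 + 14 × 256 + 15 × 16 + 6 × 1
= 6291456 + 0 + 8192 + 3584 + 240 + 6
= 6303478



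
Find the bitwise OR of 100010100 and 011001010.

OR: 1 when either bit is 1
  100010100
| 011001010
-----------
  111011110
Decimal: 276 | 202 = 478



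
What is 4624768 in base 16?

Using repeated division by 16 (digits 10–15 are A–F):
4624768 ÷ 16 = 289048 remainder 0
289048 ÷ 16 = 18065 remainder 8
18065 ÷ 16 = 1129 remainder 1
1129 ÷ 16 = 70 remainder 9
70 ÷ 16 = 4 remainder 6
4 ÷ 16 = 0 remainder 4
Reading remainders bottom to top: 469180



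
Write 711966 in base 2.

Using repeated division by 2:
711966 ÷ 2 = 355983 remainder 0
355983 ÷ 2 = 177991 remainder 1
177991 ÷ 2 = 88995 remainder 1
88995 ÷ 2 = 44497 remainder 1
44497 ÷ 2 = 22248 remainder 1
22248 ÷ 2 = 11124 remainder 0
11124 ÷ 2 = 5562 remainder 0
5562 ÷ 2 = 2781 remainder 0
2781 ÷ 2 = 1390 remainder 1
1390 ÷ 2 = 695 remainder 0
695 ÷ 2 = 347 remainder 1
347 ÷ 2 = 173 remainder 1
173 ÷ 2 = 86 remainder 1
86 ÷ 2 = 43 remainder 0
43 ÷ 2 = 21 remainder 1
21 ÷ 2 = 10 remainder 1
10 ÷ 2 = 5 remainder 0
5 ÷ 2 = 2 remainder 1
2 ÷ 2 = 1 remainder 0
1 ÷ 2 = 0 remainder 1
Reading remainders bottom to top: 10101101110100011110



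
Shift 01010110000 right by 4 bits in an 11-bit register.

Original: 01010110000 (decimal 688)
Shift right by 4 positions
Drop the 4 low bits; fill with zeros on the left
Result: 00000101011 (decimal 43)
Equivalent: 688 >> 4 = 688 ÷ 2^4 = 43



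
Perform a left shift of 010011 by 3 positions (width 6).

Original: 010011 (decimal 19)
Shift left by 3 positions
Append 3 zeros on the right and drop the 3 high bits that overflow the 6-bit width
Result: 011000 (decimal 24)
Equivalent: 19 << 3 = 19 × 2^3 = 152, truncated to 6 bits = 24



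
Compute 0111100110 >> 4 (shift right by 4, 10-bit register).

Original: 0111100110 (decimal 486)
Shift right by 4 positions
Drop the 4 low bits; fill with zeros on the left
Result: 0000011110 (decimal 30)
Equivalent: 486 >> 4 = 486 ÷ 2^4 = 30



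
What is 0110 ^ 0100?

XOR: 1 when bits differ
  0110
^ 0100
------
  0010
Decimal: 6 ^ 4 = 2



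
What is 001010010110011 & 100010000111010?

AND: 1 only when both bits are 1
  001010010110011
& 100010000111010
-----------------
  000010000110010
Decimal: 5299 & 17466 = 1074



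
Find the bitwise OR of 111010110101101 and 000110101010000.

OR: 1 when either bit is 1
  111010110101101
| 000110101010000
-----------------
  111110111111101
Decimal: 30125 | 3408 = 32253



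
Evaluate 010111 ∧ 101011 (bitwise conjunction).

AND: 1 only when both bits are 1
  010111
& 101011
--------
  000011
Decimal: 23 & 43 = 3



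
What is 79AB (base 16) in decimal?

Expand by place value (powers of 16):
Digit values: A = 10, B = 11
79AB = 7 × 16^3 + 9 × 16^2 + 10 × 16^1 + 11 × 16^0
= 7 × 4096 + 9 × 256 + 10 × 16 + 11 × 1
= 28672 + 2304 + 160 + 11
= 31147



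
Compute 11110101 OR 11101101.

OR: 1 when either bit is 1
  11110101
| 11101101
----------
  11111101
Decimal: 245 | 237 = 253



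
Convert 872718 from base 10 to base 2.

Using repeated division by 2:
872718 ÷ 2 = 436359 remainder 0
436359 ÷ 2 = 218179 remainder 1
218179 ÷ 2 = 109089 remainder 1
109089 ÷ 2 = 54544 remainder 1
54544 ÷ 2 = 27272 remainder 0
27272 ÷ 2 = 13636 remainder 0
13636 ÷ 2 = 6818 remainder 0
6818 ÷ 2 = 3409 remainder 0
3409 ÷ 2 = 1704 remainder 1
1704 ÷ 2 = 852 remainder 0
852 ÷ 2 = 426 remainder 0
426 ÷ 2 = 213 remainder 0
213 ÷ 2 = 106 remainder 1
106 ÷ 2 = 53 remainder 0
53 ÷ 2 = 26 remainder 1
26 ÷ 2 = 13 remainder 0
13 ÷ 2 = 6 remainder 1
6 ÷ 2 = 3 remainder 0
3 ÷ 2 = 1 remainder 1
1 ÷ 2 = 0 remainder 1
Reading remainders bottom to top: 11010101000100001110



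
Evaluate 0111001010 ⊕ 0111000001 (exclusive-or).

XOR: 1 when bits differ
  0111001010
^ 0111000001
------------
  0000001011
Decimal: 458 ^ 449 = 11



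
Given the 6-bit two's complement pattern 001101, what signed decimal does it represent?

Binary: 001101
Sign bit: 0 (non-negative)
Read directly as an unsigned value:
001101 = 8 + 4 + 1 = 13
Value: 13



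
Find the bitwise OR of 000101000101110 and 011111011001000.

OR: 1 when either bit is 1
  000101000101110
| 011111011001000
-----------------
  011111011101110
Decimal: 2606 | 16072 = 16110



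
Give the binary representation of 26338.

Using repeated division by 2:
26338 ÷ 2 = 13169 remainder 0
13169 ÷ 2 = 6584 remainder 1
6584 ÷ 2 = 3292 remainder 0
3292 ÷ 2 = 1646 remainder 0
1646 ÷ 2 = 823 remainder 0
823 ÷ 2 = 411 remainder 1
411 ÷ 2 = 205 remainder 1
205 ÷ 2 = 102 remainder 1
102 ÷ 2 = 51 remainder 0
51 ÷ 2 = 25 remainder 1
25 ÷ 2 = 12 remainder 1
12 ÷ 2 = 6 remainder 0
6 ÷ 2 = 3 remainder 0
3 ÷ 2 = 1 remainder 1
1 ÷ 2 = 0 remainder 1
Reading remainders bottom to top: 110011011100010



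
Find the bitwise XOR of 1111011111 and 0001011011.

XOR: 1 when bits differ
  1111011111
^ 0001011011
------------
  1110000100
Decimal: 991 ^ 91 = 900



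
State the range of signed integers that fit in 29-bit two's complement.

For 29-bit two's complement:
Minimum: -2^28 = -268435456
Maximum: 2^28 - 1 = 268435455



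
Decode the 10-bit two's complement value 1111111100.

Binary: 1111111100
Sign bit: 1 (negative)
Invert: 0000000011
Add 1:  0000000100
Magnitude: 0000000100 = 4
Value: -4



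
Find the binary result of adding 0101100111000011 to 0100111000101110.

Add column by column from the right: bit + bit + carry-in; write the sum mod 2, carry 1 when the sum is 2 or 3.
carry:  1011000000011100
        0101100111000011
+       0100111000101110
------------------------
       01010011111110001
(the carry out of the leftmost column, 0, becomes the leading bit)
Decimal check:
  0101100111000011 = 16384 + 4096 + 2048 + 256 + 128 + 64 + 2 + 1 = 22979
  0100111000101110 = 16384 + 2048 + 1024 + 512 + 32 + 8 + 4 + 2 = 20014
  22979 + 20014 = 42993, and 01010011111110001 = 32768 + 8192 + 1024 + 512 + 256 + 128 + 64 + 32 + 16 + 1 = 42993 ✓



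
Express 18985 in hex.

Using repeated division by 16 (digits 10–15 are A–F):
18985 ÷ 16 = 1186 remainder 9
1186 ÷ 16 = 74 remainder 2
74 ÷ 16 = 4 remainder 10 (A)
4 ÷ 16 = 0 remainder 4
Reading remainders bottom to top: 4A29

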